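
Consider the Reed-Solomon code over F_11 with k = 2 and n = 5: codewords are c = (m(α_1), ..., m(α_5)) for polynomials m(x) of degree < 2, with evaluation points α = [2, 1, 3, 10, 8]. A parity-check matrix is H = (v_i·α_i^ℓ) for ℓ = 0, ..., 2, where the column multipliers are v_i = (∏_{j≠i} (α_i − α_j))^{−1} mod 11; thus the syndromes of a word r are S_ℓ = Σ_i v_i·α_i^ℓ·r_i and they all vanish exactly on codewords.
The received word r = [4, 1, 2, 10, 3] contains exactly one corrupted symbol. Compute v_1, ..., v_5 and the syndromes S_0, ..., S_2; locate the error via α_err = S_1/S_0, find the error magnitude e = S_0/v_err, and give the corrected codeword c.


S = (10, 10, 10), error at position 2, error magnitude e = 6, c = [4, 6, 2, 10, 3].

Step 1: column multipliers v_i = (∏_{j≠i}(α_i − α_j))^{−1} mod 11.
  i = 1 (α = 2): (2−1)(2−3)(2−10)(2−8) = 1·(−1)·(−8)·(−6) = −48 ≡ 7, so v_1 = 7^{−1} = 8 (mod 11).
  i = 2 (α = 1): (1−2)(1−3)(1−10)(1−8) = (−1)·(−2)·(−9)·(−7) = 126 ≡ 5, so v_2 = 5^{−1} = 9 (mod 11).
  i = 3 (α = 3): (3−2)(3−1)(3−10)(3−8) = 1·2·(−7)·(−5) = 70 ≡ 4, so v_3 = 4^{−1} = 3 (mod 11).
  i = 4 (α = 10): (10−2)(10−1)(10−3)(10−8) = 8·9·7·2 = 1008 ≡ 7, so v_4 = 7^{−1} = 8 (mod 11).
  i = 5 (α = 8): (8−2)(8−1)(8−3)(8−10) = 6·7·5·(−2) = −420 ≡ 9, so v_5 = 9^{−1} = 5 (mod 11).
  v = [8, 9, 3, 8, 5].
Step 2: syndromes of r = [4, 1, 2, 10, 3] (all sums mod 11).
  S_0 = Σ v_i r_i = 8·4 + 9·1 + 3·2 + 8·10 + 5·3 = 142 ≡ 10.
  S_1 = Σ v_i α_i r_i = 8·2·4 + 9·1·1 + 3·3·2 + 8·10·10 + 5·8·3 = 1011 ≡ 10.
  α_i^2 mod 11 = [4, 1, 9, 1, 9].
  S_2 = Σ v_i α_i^2 r_i = 8·4·4 + 9·1·1 + 3·9·2 + 8·1·10 + 5·9·3 = 406 ≡ 10.
  S = (10, 10, 10) ≠ 0, so r is not a codeword (an error is present).
Step 3: locate the error. For a single error e at position i, S_ℓ = v_i·e·α_i^ℓ, so α_err = S_1/S_0.
  S_0^{−1} = 10^{−1} = 10 (mod 11), so α_err = 10·10 = 100 ≡ 1 = α_2. Error position i = 2.
  Consistency check: S_2/S_1 = 10·10 = 100 ≡ 1 = α_err ✓ (single-error assumption holds).
Step 4: error magnitude e = S_0/v_2 = S_0·∏_{j≠2}(α_2 − α_j) = 10·5 = 50 ≡ 6 (mod 11).
Step 5: correct position 2: c_2 = r_2 − e = 1 − 6 ≡ 6 (mod 11). Hence c = [4, 6, 2, 10, 3].
  Check: interpolating c through the α_i gives m(x) = 8 + 9·x (degree < 2) with m(α_i) = c_i for every i, so c is indeed a codeword.


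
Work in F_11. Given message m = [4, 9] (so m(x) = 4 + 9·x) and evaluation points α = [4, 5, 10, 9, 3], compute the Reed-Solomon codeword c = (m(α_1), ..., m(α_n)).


c = [7, 5, 6, 8, 9]

Message polynomial: m(x) = 4 + 9·x (mod 11).
For each evaluation point α_i, compute m(α_i) mod 11:
  α_1 = 4: Horner steps 9 → 7, so m(4) = 7.
  α_2 = 5: Horner steps 9 → 5, so m(5) = 5.
  α_3 = 10: Horner steps 9 → 6, so m(10) = 6.
  α_4 = 9: Horner steps 9 → 8, so m(9) = 8.
  α_5 = 3: Horner steps 9 → 9, so m(3) = 9.
Codeword c = [7, 5, 6, 8, 9] ∈ F_11^5.


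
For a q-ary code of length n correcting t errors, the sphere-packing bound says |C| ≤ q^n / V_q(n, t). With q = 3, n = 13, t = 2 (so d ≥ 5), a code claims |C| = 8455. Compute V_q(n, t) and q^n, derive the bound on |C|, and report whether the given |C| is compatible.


V_q(n, t) = 339, q^n = 1594323, Hamming bound = 4703, |C| = 8455 > bound (violated).

Step 1: Compute V_q(n, t) = Σ_{j=0}^2 C(n, j) (q−1)^j.
  j = 0: C(13,0)·(2)^0 = 1·1 = 1.
  j = 1: C(13,1)·(2)^1 = 13·2 = 26.
  j = 2: C(13,2)·(2)^2 = 78·4 = 312.
  V_q(n, t) = 1 + 26 + 312 = 339.
Step 2: q^n = 3^13 = 1594323.
Step 3: Hamming bound ⌊q^n / V_q(n,t)⌋ = ⌊1594323/339⌋ = 4703.
Step 4: Compare |C| = 8455 to 4703: violated.
The claimed |C| lies above the Hamming bound, so no 3-ary code of length 13 with d ≥ 5 can have 8455 codewords.


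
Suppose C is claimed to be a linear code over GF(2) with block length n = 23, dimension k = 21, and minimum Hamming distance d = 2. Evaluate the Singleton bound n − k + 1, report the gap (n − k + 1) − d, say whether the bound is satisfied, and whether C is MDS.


Singleton RHS = n − k + 1 = 3, slack = 1, bound satisfied, not MDS.

Singleton bound: d ≤ n − k + 1.
Here n = 23, k = 21, so n − k + 1 = 3.
Given d = 2, check d ≤ 3: YES.
Slack = (n − k + 1) − d = 1.
The code is NOT MDS (slack = 1 > 0).
Description: the claimed parameters are [23, 21, 2]_2; such a code would be non-MDS.


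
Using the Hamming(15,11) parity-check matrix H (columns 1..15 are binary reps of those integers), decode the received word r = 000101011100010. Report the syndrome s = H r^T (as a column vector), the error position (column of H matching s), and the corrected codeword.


s = (0, 1, 1, 1)^T, error position = 7, corrected codeword c = 000101111100010

Compute s = H r^T mod 2 one row at a time:
  s_1 = 1 + 1 + 1 + 0 + 0 + 0 + 1 + 0 = 4 ≡ 0 (mod 2).
  s_2 = 1 + 0 + 1 + 0 + 0 + 0 + 1 + 0 = 3 ≡ 1 (mod 2).
  s_3 = 0 + 0 + 1 + 0 + 1 + 0 + 1 + 0 = 3 ≡ 1 (mod 2).
  s_4 = 0 + 0 + 0 + 0 + 1 + 0 + 0 + 0 = 1 ≡ 1 (mod 2).
s = (0, 1, 1, 1)^T — this equals column 7 of H (binary 0111), so error is at position 7.
Correct: flip bit 7 of r = 000101011100010 to get c = 000101111100010.


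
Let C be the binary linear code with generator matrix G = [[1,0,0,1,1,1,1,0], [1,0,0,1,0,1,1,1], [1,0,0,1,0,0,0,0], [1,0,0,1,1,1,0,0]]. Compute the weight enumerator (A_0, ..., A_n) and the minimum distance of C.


Weight distribution: A_0 = 1, A_1 = 1, A_2 = 4, A_3 = 4, A_4 = 3, A_5 = 3. Minimum distance d = 1.

Enumerate all 2^4 = 16 messages m ∈ F_2^4.
For each, compute codeword c = mG in F_2^8, then tally its weight.
  m = 0000 → c = 00000000, weight = 0.
  m = 1000 → c = 10011110, weight = 5.
  m = 0100 → c = 10010111, weight = 5.
  m = 1100 → c = 00001001, weight = 2.
  m = 0010 → c = 10010000, weight = 2.
  m = 1010 → c = 00001110, weight = 3.
  m = 0110 → c = 00000111, weight = 3.
  m = 1110 → c = 10011001, weight = 4.
  m = 0001 → c = 10011100, weight = 4.
  m = 1001 → c = 00000010, weight = 1.
  m = 0101 → c = 00001011, weight = 3.
  m = 1101 → c = 10010101, weight = 4.
  m = 0011 → c = 00001100, weight = 2.
  m = 1011 → c = 10010010, weight = 3.
  m = 0111 → c = 10011011, weight = 5.
  m = 1111 → c = 00000101, weight = 2.
Tally weights:
  weight 0: 1 codewords.
  weight 1: 1 codewords.
  weight 2: 4 codewords.
  weight 3: 4 codewords.
  weight 4: 3 codewords.
  weight 5: 3 codewords.
Minimum distance d = smallest w > 0 with A_w > 0 = 1.
Sanity: Σ A_w = 16 = 2^4 = 16 ✓.


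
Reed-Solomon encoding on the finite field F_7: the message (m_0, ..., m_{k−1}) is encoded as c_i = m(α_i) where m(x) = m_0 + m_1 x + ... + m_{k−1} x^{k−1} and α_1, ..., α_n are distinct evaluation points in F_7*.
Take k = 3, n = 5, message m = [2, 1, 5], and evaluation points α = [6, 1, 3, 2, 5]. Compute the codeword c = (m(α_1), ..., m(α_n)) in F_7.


c = [6, 1, 1, 3, 6]

Message polynomial: m(x) = 2 + 1·x + 5·x^2 (mod 7).
For each evaluation point α_i, compute m(α_i) mod 7:
  α_1 = 6: Horner steps 5 → 3 → 6, so m(6) = 6.
  α_2 = 1: Horner steps 5 → 6 → 1, so m(1) = 1.
  α_3 = 3: Horner steps 5 → 2 → 1, so m(3) = 1.
  α_4 = 2: Horner steps 5 → 4 → 3, so m(2) = 3.
  α_5 = 5: Horner steps 5 → 5 → 6, so m(5) = 6.
Codeword c = [6, 1, 1, 3, 6] ∈ F_7^5.


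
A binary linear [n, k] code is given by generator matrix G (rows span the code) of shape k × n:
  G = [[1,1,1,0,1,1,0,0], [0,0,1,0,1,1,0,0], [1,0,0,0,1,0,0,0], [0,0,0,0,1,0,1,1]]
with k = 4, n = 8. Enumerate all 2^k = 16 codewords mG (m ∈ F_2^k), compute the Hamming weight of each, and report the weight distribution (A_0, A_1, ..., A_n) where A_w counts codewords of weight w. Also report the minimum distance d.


Weight distribution: A_0 = 1, A_2 = 3, A_3 = 6, A_4 = 1, A_5 = 2, A_6 = 3. Minimum distance d = 2.

Enumerate all 2^4 = 16 messages m ∈ F_2^4.
For each, compute codeword c = mG in F_2^8, then tally its weight.
  m = 0000 → c = 00000000, weight = 0.
  m = 1000 → c = 11101100, weight = 5.
  m = 0100 → c = 00101100, weight = 3.
  m = 1100 → c = 11000000, weight = 2.
  m = 0010 → c = 10001000, weight = 2.
  m = 1010 → c = 01100100, weight = 3.
  m = 0110 → c = 10100100, weight = 3.
  m = 1110 → c = 01001000, weight = 2.
  m = 0001 → c = 00001011, weight = 3.
  m = 1001 → c = 11100111, weight = 6.
  m = 0101 → c = 00100111, weight = 4.
  m = 1101 → c = 11001011, weight = 5.
  m = 0011 → c = 10000011, weight = 3.
  m = 1011 → c = 01101111, weight = 6.
  m = 0111 → c = 10101111, weight = 6.
  m = 1111 → c = 01000011, weight = 3.
Tally weights:
  weight 0: 1 codewords.
  weight 2: 3 codewords.
  weight 3: 6 codewords.
  weight 4: 1 codewords.
  weight 5: 2 codewords.
  weight 6: 3 codewords.
Minimum distance d = smallest w > 0 with A_w > 0 = 2.
Sanity: Σ A_w = 16 = 2^4 = 16 ✓.


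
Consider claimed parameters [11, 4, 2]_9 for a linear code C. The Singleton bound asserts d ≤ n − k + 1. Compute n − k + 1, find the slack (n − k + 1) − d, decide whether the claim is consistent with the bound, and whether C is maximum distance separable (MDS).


Singleton RHS = n − k + 1 = 8, slack = 6, bound satisfied, not MDS.

Singleton bound: d ≤ n − k + 1.
Here n = 11, k = 4, so n − k + 1 = 8.
Given d = 2, check d ≤ 8: YES.
Slack = (n − k + 1) − d = 6.
The code is NOT MDS (slack = 6 > 0).
Description: the claimed parameters are [11, 4, 2]_9; such a code would be non-MDS.


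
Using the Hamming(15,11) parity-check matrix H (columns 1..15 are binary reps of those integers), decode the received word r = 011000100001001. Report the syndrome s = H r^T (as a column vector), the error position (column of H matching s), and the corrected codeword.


s = (0, 1, 0, 1)^T, error position = 5, corrected codeword c = 011010100001001

Compute s = H r^T mod 2 one row at a time:
  s_1 = 0 + 0 + 0 + 0 + 1 + 0 + 0 + 1 = 2 ≡ 0 (mod 2).
  s_2 = 0 + 0 + 0 + 1 + 1 + 0 + 0 + 1 = 3 ≡ 1 (mod 2).
  s_3 = 1 + 1 + 0 + 1 + 0 + 0 + 0 + 1 = 4 ≡ 0 (mod 2).
  s_4 = 0 + 1 + 0 + 1 + 0 + 0 + 0 + 1 = 3 ≡ 1 (mod 2).
s = (0, 1, 0, 1)^T — this equals column 5 of H (binary 0101), so error is at position 5.
Correct: flip bit 5 of r = 011000100001001 to get c = 011010100001001.


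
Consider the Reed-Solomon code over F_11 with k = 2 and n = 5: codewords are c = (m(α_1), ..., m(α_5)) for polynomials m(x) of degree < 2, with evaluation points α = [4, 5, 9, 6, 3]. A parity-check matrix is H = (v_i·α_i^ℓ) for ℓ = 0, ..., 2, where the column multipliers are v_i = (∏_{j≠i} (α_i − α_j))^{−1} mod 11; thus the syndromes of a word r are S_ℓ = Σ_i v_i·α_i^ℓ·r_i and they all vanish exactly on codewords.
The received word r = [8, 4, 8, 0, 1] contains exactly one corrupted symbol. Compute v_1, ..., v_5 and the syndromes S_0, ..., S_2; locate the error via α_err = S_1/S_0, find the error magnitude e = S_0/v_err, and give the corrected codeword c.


S = (8, 6, 10), error at position 3, error magnitude e = 9, c = [8, 4, 10, 0, 1].

Step 1: column multipliers v_i = (∏_{j≠i}(α_i − α_j))^{−1} mod 11.
  i = 1 (α = 4): (4−5)(4−9)(4−6)(4−3) = (−1)·(−5)·(−2)·1 = −10 ≡ 1, so v_1 = 1^{−1} = 1 (mod 11).
  i = 2 (α = 5): (5−4)(5−9)(5−6)(5−3) = 1·(−4)·(−1)·2 = 8 ≡ 8, so v_2 = 8^{−1} = 7 (mod 11).
  i = 3 (α = 9): (9−4)(9−5)(9−6)(9−3) = 5·4·3·6 = 360 ≡ 8, so v_3 = 8^{−1} = 7 (mod 11).
  i = 4 (α = 6): (6−4)(6−5)(6−9)(6−3) = 2·1·(−3)·3 = −18 ≡ 4, so v_4 = 4^{−1} = 3 (mod 11).
  i = 5 (α = 3): (3−4)(3−5)(3−9)(3−6) = (−1)·(−2)·(−6)·(−3) = 36 ≡ 3, so v_5 = 3^{−1} = 4 (mod 11).
  v = [1, 7, 7, 3, 4].
Step 2: syndromes of r = [8, 4, 8, 0, 1] (all sums mod 11).
  S_0 = Σ v_i r_i = 1·8 + 7·4 + 7·8 + 3·0 + 4·1 = 96 ≡ 8.
  S_1 = Σ v_i α_i r_i = 1·4·8 + 7·5·4 + 7·9·8 + 3·6·0 + 4·3·1 = 688 ≡ 6.
  α_i^2 mod 11 = [5, 3, 4, 3, 9].
  S_2 = Σ v_i α_i^2 r_i = 1·5·8 + 7·3·4 + 7·4·8 + 3·3·0 + 4·9·1 = 384 ≡ 10.
  S = (8, 6, 10) ≠ 0, so r is not a codeword (an error is present).
Step 3: locate the error. For a single error e at position i, S_ℓ = v_i·e·α_i^ℓ, so α_err = S_1/S_0.
  S_0^{−1} = 8^{−1} = 7 (mod 11), so α_err = 6·7 = 42 ≡ 9 = α_3. Error position i = 3.
  Consistency check: S_2/S_1 = 10·2 = 20 ≡ 9 = α_err ✓ (single-error assumption holds).
Step 4: error magnitude e = S_0/v_3 = S_0·∏_{j≠3}(α_3 − α_j) = 8·8 = 64 ≡ 9 (mod 11).
Step 5: correct position 3: c_3 = r_3 − e = 8 − 9 ≡ 10 (mod 11). Hence c = [8, 4, 10, 0, 1].
  Check: interpolating c through the α_i gives m(x) = 2 + 7·x (degree < 2) with m(α_i) = c_i for every i, so c is indeed a codeword.


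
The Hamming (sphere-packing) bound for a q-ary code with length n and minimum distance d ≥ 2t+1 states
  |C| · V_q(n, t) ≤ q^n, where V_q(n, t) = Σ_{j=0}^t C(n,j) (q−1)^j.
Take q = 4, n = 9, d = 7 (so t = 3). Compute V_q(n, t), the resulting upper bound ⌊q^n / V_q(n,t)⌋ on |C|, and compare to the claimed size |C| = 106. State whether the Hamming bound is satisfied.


V_q(n, t) = 2620, q^n = 262144, Hamming bound = 100, |C| = 106 > bound (violated).

Step 1: Compute V_q(n, t) = Σ_{j=0}^3 C(n, j) (q−1)^j.
  j = 0: C(9,0)·(3)^0 = 1·1 = 1.
  j = 1: C(9,1)·(3)^1 = 9·3 = 27.
  j = 2: C(9,2)·(3)^2 = 36·9 = 324.
  j = 3: C(9,3)·(3)^3 = 84·27 = 2268.
  V_q(n, t) = 1 + 27 + 324 + 2268 = 2620.
Step 2: q^n = 4^9 = 262144.
Step 3: Hamming bound ⌊q^n / V_q(n,t)⌋ = ⌊262144/2620⌋ = 100.
Step 4: Compare |C| = 106 to 100: violated.
The claimed |C| lies above the Hamming bound, so no 4-ary code of length 9 with d ≥ 7 can have 106 codewords.


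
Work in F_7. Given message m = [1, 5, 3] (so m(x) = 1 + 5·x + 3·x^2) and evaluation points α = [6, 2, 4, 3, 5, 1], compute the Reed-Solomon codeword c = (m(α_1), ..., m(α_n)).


c = [6, 2, 6, 1, 3, 2]

Message polynomial: m(x) = 1 + 5·x + 3·x^2 (mod 7).
For each evaluation point α_i, compute m(α_i) mod 7:
  α_1 = 6: Horner steps 3 → 2 → 6, so m(6) = 6.
  α_2 = 2: Horner steps 3 → 4 → 2, so m(2) = 2.
  α_3 = 4: Horner steps 3 → 3 → 6, so m(4) = 6.
  α_4 = 3: Horner steps 3 → 0 → 1, so m(3) = 1.
  α_5 = 5: Horner steps 3 → 6 → 3, so m(5) = 3.
  α_6 = 1: Horner steps 3 → 1 → 2, so m(1) = 2.
Codeword c = [6, 2, 6, 1, 3, 2] ∈ F_7^6.


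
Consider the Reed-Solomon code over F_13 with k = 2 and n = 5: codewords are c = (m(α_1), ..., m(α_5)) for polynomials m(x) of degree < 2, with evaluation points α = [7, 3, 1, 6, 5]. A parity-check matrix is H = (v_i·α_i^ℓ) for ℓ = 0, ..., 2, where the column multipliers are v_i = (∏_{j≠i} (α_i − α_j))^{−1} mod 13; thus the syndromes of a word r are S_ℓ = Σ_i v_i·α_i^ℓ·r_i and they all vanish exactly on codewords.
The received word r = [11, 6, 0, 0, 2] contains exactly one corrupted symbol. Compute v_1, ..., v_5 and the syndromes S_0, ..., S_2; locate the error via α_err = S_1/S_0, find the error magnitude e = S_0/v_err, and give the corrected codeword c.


S = (7, 7, 7), error at position 3, error magnitude e = 3, c = [11, 6, 10, 0, 2].

Step 1: column multipliers v_i = (∏_{j≠i}(α_i − α_j))^{−1} mod 13.
  i = 1 (α = 7): (7−3)(7−1)(7−6)(7−5) = 4·6·1·2 = 48 ≡ 9, so v_1 = 9^{−1} = 3 (mod 13).
  i = 2 (α = 3): (3−7)(3−1)(3−6)(3−5) = (−4)·2·(−3)·(−2) = −48 ≡ 4, so v_2 = 4^{−1} = 10 (mod 13).
  i = 3 (α = 1): (1−7)(1−3)(1−6)(1−5) = (−6)·(−2)·(−5)·(−4) = 240 ≡ 6, so v_3 = 6^{−1} = 11 (mod 13).
  i = 4 (α = 6): (6−7)(6−3)(6−1)(6−5) = (−1)·3·5·1 = −15 ≡ 11, so v_4 = 11^{−1} = 6 (mod 13).
  i = 5 (α = 5): (5−7)(5−3)(5−1)(5−6) = (−2)·2·4·(−1) = 16 ≡ 3, so v_5 = 3^{−1} = 9 (mod 13).
  v = [3, 10, 11, 6, 9].
Step 2: syndromes of r = [11, 6, 0, 0, 2] (all sums mod 13).
  S_0 = Σ v_i r_i = 3·11 + 10·6 + 11·0 + 6·0 + 9·2 = 111 ≡ 7.
  S_1 = Σ v_i α_i r_i = 3·7·11 + 10·3·6 + 11·1·0 + 6·6·0 + 9·5·2 = 501 ≡ 7.
  α_i^2 mod 13 = [10, 9, 1, 10, 12].
  S_2 = Σ v_i α_i^2 r_i = 3·10·11 + 10·9·6 + 11·1·0 + 6·10·0 + 9·12·2 = 1086 ≡ 7.
  S = (7, 7, 7) ≠ 0, so r is not a codeword (an error is present).
Step 3: locate the error. For a single error e at position i, S_ℓ = v_i·e·α_i^ℓ, so α_err = S_1/S_0.
  S_0^{−1} = 7^{−1} = 2 (mod 13), so α_err = 7·2 = 14 ≡ 1 = α_3. Error position i = 3.
  Consistency check: S_2/S_1 = 7·2 = 14 ≡ 1 = α_err ✓ (single-error assumption holds).
Step 4: error magnitude e = S_0/v_3 = S_0·∏_{j≠3}(α_3 − α_j) = 7·6 = 42 ≡ 3 (mod 13).
Step 5: correct position 3: c_3 = r_3 − e = 0 − 3 ≡ 10 (mod 13). Hence c = [11, 6, 10, 0, 2].
  Check: interpolating c through the α_i gives m(x) = 12 + 11·x (degree < 2) with m(α_i) = c_i for every i, so c is indeed a codeword.


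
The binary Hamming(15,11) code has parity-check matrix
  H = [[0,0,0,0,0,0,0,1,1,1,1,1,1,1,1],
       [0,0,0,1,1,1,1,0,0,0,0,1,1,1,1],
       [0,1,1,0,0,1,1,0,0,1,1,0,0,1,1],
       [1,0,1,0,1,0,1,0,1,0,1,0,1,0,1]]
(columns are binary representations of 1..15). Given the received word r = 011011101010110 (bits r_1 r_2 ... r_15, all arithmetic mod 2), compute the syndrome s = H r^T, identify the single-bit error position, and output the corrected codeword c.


s = (0, 1, 0, 0)^T, error position = 4, corrected codeword c = 011111101010110

Compute s = H r^T mod 2 one row at a time:
  s_1 = 0 + 1 + 0 + 1 + 0 + 1 + 1 + 0 = 4 ≡ 0 (mod 2).
  s_2 = 0 + 1 + 1 + 1 + 0 + 1 + 1 + 0 = 5 ≡ 1 (mod 2).
  s_3 = 1 + 1 + 1 + 1 + 0 + 1 + 1 + 0 = 6 ≡ 0 (mod 2).
  s_4 = 0 + 1 + 1 + 1 + 1 + 1 + 1 + 0 = 6 ≡ 0 (mod 2).
s = (0, 1, 0, 0)^T — this equals column 4 of H (binary 0100), so error is at position 4.
Correct: flip bit 4 of r = 011011101010110 to get c = 011111101010110.


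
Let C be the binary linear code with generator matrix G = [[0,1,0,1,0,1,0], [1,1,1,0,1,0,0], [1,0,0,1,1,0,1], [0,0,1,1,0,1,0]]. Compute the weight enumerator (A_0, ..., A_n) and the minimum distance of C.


Weight distribution: A_0 = 1, A_2 = 3, A_3 = 4, A_4 = 3, A_5 = 4, A_6 = 1. Minimum distance d = 2.

Enumerate all 2^4 = 16 messages m ∈ F_2^4.
For each, compute codeword c = mG in F_2^7, then tally its weight.
  m = 0000 → c = 0000000, weight = 0.
  m = 1000 → c = 0101010, weight = 3.
  m = 0100 → c = 1110100, weight = 4.
  m = 1100 → c = 1011110, weight = 5.
  m = 0010 → c = 1001101, weight = 4.
  m = 1010 → c = 1100111, weight = 5.
  m = 0110 → c = 0111001, weight = 4.
  m = 1110 → c = 0010011, weight = 3.
  m = 0001 → c = 0011010, weight = 3.
  m = 1001 → c = 0110000, weight = 2.
  m = 0101 → c = 1101110, weight = 5.
  m = 1101 → c = 1000100, weight = 2.
  m = 0011 → c = 1010111, weight = 5.
  m = 1011 → c = 1111101, weight = 6.
  m = 0111 → c = 0100011, weight = 3.
  m = 1111 → c = 0001001, weight = 2.
Tally weights:
  weight 0: 1 codewords.
  weight 2: 3 codewords.
  weight 3: 4 codewords.
  weight 4: 3 codewords.
  weight 5: 4 codewords.
  weight 6: 1 codewords.
Minimum distance d = smallest w > 0 with A_w > 0 = 2.
Sanity: Σ A_w = 16 = 2^4 = 16 ✓.


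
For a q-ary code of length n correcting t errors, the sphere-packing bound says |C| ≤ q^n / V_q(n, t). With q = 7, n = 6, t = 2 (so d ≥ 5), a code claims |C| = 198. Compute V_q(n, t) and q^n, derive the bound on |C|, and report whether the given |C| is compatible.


V_q(n, t) = 577, q^n = 117649, Hamming bound = 203, |C| = 198 ≤ bound (satisfied).

Step 1: Compute V_q(n, t) = Σ_{j=0}^2 C(n, j) (q−1)^j.
  j = 0: C(6,0)·(6)^0 = 1·1 = 1.
  j = 1: C(6,1)·(6)^1 = 6·6 = 36.
  j = 2: C(6,2)·(6)^2 = 15·36 = 540.
  V_q(n, t) = 1 + 36 + 540 = 577.
Step 2: q^n = 7^6 = 117649.
Step 3: Hamming bound ⌊q^n / V_q(n,t)⌋ = ⌊117649/577⌋ = 203.
Step 4: Compare |C| = 198 to 203: satisfied.
The claimed |C| lies below the Hamming bound.


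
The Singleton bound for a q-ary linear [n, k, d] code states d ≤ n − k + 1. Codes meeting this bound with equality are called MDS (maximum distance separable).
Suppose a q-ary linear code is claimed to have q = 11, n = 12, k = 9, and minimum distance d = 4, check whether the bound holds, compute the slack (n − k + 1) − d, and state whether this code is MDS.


Singleton RHS = n − k + 1 = 4, slack = 0, bound satisfied, MDS.

Singleton bound: d ≤ n − k + 1.
Here n = 12, k = 9, so n − k + 1 = 4.
Given d = 4, check d ≤ 4: YES.
Slack = (n − k + 1) − d = 0.
The code is MDS (slack = 0).
Description: the claimed parameters are [12, 9, 4]_11; such a code would be MDS (meets Singleton bound).


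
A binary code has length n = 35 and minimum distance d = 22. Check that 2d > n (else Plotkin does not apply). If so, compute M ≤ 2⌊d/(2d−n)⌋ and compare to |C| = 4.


Plotkin bound M ≤ 4; given |C| = 4 ≤ bound (satisfied).

Check applicability: 2d = 44, n = 35.
2d − n = 9 > 0, so Plotkin applies.
Compute d/(2d−n) = 22/9 ≈ 2.4444.
⌊d/(2d−n)⌋ = 2.
Plotkin bound: M ≤ 2·2 = 4.
Given |C| = 4, check: satisfied.
This |C| is at the Plotkin bound.


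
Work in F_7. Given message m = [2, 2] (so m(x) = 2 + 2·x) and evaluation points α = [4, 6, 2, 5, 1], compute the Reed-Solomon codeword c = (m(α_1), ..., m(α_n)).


c = [3, 0, 6, 5, 4]

Message polynomial: m(x) = 2 + 2·x (mod 7).
For each evaluation point α_i, compute m(α_i) mod 7:
  α_1 = 4: Horner steps 2 → 3, so m(4) = 3.
  α_2 = 6: Horner steps 2 → 0, so m(6) = 0.
  α_3 = 2: Horner steps 2 → 6, so m(2) = 6.
  α_4 = 5: Horner steps 2 → 5, so m(5) = 5.
  α_5 = 1: Horner steps 2 → 4, so m(1) = 4.
Codeword c = [3, 0, 6, 5, 4] ∈ F_7^5.


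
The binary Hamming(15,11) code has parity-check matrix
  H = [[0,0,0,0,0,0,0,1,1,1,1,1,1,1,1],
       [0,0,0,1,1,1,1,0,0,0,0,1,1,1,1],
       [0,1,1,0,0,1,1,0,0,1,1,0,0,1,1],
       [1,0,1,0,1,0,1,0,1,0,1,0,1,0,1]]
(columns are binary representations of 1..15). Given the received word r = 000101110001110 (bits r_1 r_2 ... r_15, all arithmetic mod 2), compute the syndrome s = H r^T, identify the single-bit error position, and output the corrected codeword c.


s = (0, 0, 1, 0)^T, error position = 2, corrected codeword c = 010101110001110

Compute s = H r^T mod 2 one row at a time:
  s_1 = 1 + 0 + 0 + 0 + 1 + 1 + 1 + 0 = 4 ≡ 0 (mod 2).
  s_2 = 1 + 0 + 1 + 1 + 1 + 1 + 1 + 0 = 6 ≡ 0 (mod 2).
  s_3 = 0 + 0 + 1 + 1 + 0 + 0 + 1 + 0 = 3 ≡ 1 (mod 2).
  s_4 = 0 + 0 + 0 + 1 + 0 + 0 + 1 + 0 = 2 ≡ 0 (mod 2).
s = (0, 0, 1, 0)^T — this equals column 2 of H (binary 0010), so error is at position 2.
Correct: flip bit 2 of r = 000101110001110 to get c = 010101110001110.


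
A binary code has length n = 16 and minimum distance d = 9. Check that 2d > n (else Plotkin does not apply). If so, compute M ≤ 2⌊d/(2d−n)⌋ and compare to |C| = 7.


Plotkin bound M ≤ 8; given |C| = 7 ≤ bound (satisfied).

Check applicability: 2d = 18, n = 16.
2d − n = 2 > 0, so Plotkin applies.
Compute d/(2d−n) = 9/2 ≈ 4.5000.
⌊d/(2d−n)⌋ = 4.
Plotkin bound: M ≤ 2·4 = 8.
Given |C| = 7, check: satisfied.
This |C| is below the Plotkin bound.


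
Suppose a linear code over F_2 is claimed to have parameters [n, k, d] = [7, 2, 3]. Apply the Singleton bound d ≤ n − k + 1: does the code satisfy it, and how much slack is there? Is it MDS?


Singleton RHS = n − k + 1 = 6, slack = 3, bound satisfied, not MDS.

Singleton bound: d ≤ n − k + 1.
Here n = 7, k = 2, so n − k + 1 = 6.
Given d = 3, check d ≤ 6: YES.
Slack = (n − k + 1) − d = 3.
The code is NOT MDS (slack = 3 > 0).
Description: the claimed parameters are [7, 2, 3]_2; such a code would be non-MDS.


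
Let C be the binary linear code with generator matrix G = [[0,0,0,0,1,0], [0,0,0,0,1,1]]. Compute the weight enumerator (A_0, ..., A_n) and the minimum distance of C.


Weight distribution: A_0 = 1, A_1 = 2, A_2 = 1. Minimum distance d = 1.

Enumerate all 2^2 = 4 messages m ∈ F_2^2.
For each, compute codeword c = mG in F_2^6, then tally its weight.
  m = 00 → c = 000000, weight = 0.
  m = 10 → c = 000010, weight = 1.
  m = 01 → c = 000011, weight = 2.
  m = 11 → c = 000001, weight = 1.
Tally weights:
  weight 0: 1 codewords.
  weight 1: 2 codewords.
  weight 2: 1 codewords.
Minimum distance d = smallest w > 0 with A_w > 0 = 1.
Sanity: Σ A_w = 4 = 2^2 = 4 ✓.


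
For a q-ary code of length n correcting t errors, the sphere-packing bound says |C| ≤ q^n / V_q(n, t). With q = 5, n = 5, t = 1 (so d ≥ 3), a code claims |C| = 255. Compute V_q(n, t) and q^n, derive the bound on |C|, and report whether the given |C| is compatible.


V_q(n, t) = 21, q^n = 3125, Hamming bound = 148, |C| = 255 > bound (violated).

Step 1: Compute V_q(n, t) = Σ_{j=0}^1 C(n, j) (q−1)^j.
  j = 0: C(5,0)·(4)^0 = 1·1 = 1.
  j = 1: C(5,1)·(4)^1 = 5·4 = 20.
  V_q(n, t) = 1 + 20 = 21.
Step 2: q^n = 5^5 = 3125.
Step 3: Hamming bound ⌊q^n / V_q(n,t)⌋ = ⌊3125/21⌋ = 148.
Step 4: Compare |C| = 255 to 148: violated.
The claimed |C| lies above the Hamming bound, so no 5-ary code of length 5 with d ≥ 3 can have 255 codewords.


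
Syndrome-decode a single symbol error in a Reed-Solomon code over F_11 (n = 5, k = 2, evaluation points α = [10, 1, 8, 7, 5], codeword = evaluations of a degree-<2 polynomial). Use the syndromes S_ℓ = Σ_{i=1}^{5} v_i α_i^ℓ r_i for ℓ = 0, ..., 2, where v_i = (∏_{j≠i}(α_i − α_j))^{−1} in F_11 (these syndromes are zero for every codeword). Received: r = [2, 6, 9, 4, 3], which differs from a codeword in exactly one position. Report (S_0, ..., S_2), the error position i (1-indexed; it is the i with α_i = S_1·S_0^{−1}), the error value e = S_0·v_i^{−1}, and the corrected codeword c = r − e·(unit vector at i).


S = (10, 4, 6), error at position 4, error magnitude e = 8, c = [2, 6, 9, 7, 3].

Step 1: column multipliers v_i = (∏_{j≠i}(α_i − α_j))^{−1} mod 11.
  i = 1 (α = 10): (10−1)(10−8)(10−7)(10−5) = 9·2·3·5 = 270 ≡ 6, so v_1 = 6^{−1} = 2 (mod 11).
  i = 2 (α = 1): (1−10)(1−8)(1−7)(1−5) = (−9)·(−7)·(−6)·(−4) = 1512 ≡ 5, so v_2 = 5^{−1} = 9 (mod 11).
  i = 3 (α = 8): (8−10)(8−1)(8−7)(8−5) = (−2)·7·1·3 = −42 ≡ 2, so v_3 = 2^{−1} = 6 (mod 11).
  i = 4 (α = 7): (7−10)(7−1)(7−8)(7−5) = (−3)·6·(−1)·2 = 36 ≡ 3, so v_4 = 3^{−1} = 4 (mod 11).
  i = 5 (α = 5): (5−10)(5−1)(5−8)(5−7) = (−5)·4·(−3)·(−2) = −120 ≡ 1, so v_5 = 1^{−1} = 1 (mod 11).
  v = [2, 9, 6, 4, 1].
Step 2: syndromes of r = [2, 6, 9, 4, 3] (all sums mod 11).
  S_0 = Σ v_i r_i = 2·2 + 9·6 + 6·9 + 4·4 + 1·3 = 131 ≡ 10.
  S_1 = Σ v_i α_i r_i = 2·10·2 + 9·1·6 + 6·8·9 + 4·7·4 + 1·5·3 = 653 ≡ 4.
  α_i^2 mod 11 = [1, 1, 9, 5, 3].
  S_2 = Σ v_i α_i^2 r_i = 2·1·2 + 9·1·6 + 6·9·9 + 4·5·4 + 1·3·3 = 633 ≡ 6.
  S = (10, 4, 6) ≠ 0, so r is not a codeword (an error is present).
Step 3: locate the error. For a single error e at position i, S_ℓ = v_i·e·α_i^ℓ, so α_err = S_1/S_0.
  S_0^{−1} = 10^{−1} = 10 (mod 11), so α_err = 4·10 = 40 ≡ 7 = α_4. Error position i = 4.
  Consistency check: S_2/S_1 = 6·3 = 18 ≡ 7 = α_err ✓ (single-error assumption holds).
Step 4: error magnitude e = S_0/v_4 = S_0·∏_{j≠4}(α_4 − α_j) = 10·3 = 30 ≡ 8 (mod 11).
Step 5: correct position 4: c_4 = r_4 − e = 4 − 8 ≡ 7 (mod 11). Hence c = [2, 6, 9, 7, 3].
  Check: interpolating c through the α_i gives m(x) = 4 + 2·x (degree < 2) with m(α_i) = c_i for every i, so c is indeed a codeword.


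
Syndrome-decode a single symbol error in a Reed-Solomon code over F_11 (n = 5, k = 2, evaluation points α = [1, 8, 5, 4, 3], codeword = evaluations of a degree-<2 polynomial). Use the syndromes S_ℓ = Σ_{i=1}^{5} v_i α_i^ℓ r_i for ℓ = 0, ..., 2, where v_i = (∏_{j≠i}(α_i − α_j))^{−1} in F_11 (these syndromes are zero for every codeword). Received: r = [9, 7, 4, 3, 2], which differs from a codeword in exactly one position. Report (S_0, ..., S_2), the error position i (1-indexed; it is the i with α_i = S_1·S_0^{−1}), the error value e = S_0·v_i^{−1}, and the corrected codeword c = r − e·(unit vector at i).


S = (3, 3, 3), error at position 1, error magnitude e = 9, c = [0, 7, 4, 3, 2].

Step 1: column multipliers v_i = (∏_{j≠i}(α_i − α_j))^{−1} mod 11.
  i = 1 (α = 1): (1−8)(1−5)(1−4)(1−3) = (−7)·(−4)·(−3)·(−2) = 168 ≡ 3, so v_1 = 3^{−1} = 4 (mod 11).
  i = 2 (α = 8): (8−1)(8−5)(8−4)(8−3) = 7·3·4·5 = 420 ≡ 2, so v_2 = 2^{−1} = 6 (mod 11).
  i = 3 (α = 5): (5−1)(5−8)(5−4)(5−3) = 4·(−3)·1·2 = −24 ≡ 9, so v_3 = 9^{−1} = 5 (mod 11).
  i = 4 (α = 4): (4−1)(4−8)(4−5)(4−3) = 3·(−4)·(−1)·1 = 12 ≡ 1, so v_4 = 1^{−1} = 1 (mod 11).
  i = 5 (α = 3): (3−1)(3−8)(3−5)(3−4) = 2·(−5)·(−2)·(−1) = −20 ≡ 2, so v_5 = 2^{−1} = 6 (mod 11).
  v = [4, 6, 5, 1, 6].
Step 2: syndromes of r = [9, 7, 4, 3, 2] (all sums mod 11).
  S_0 = Σ v_i r_i = 4·9 + 6·7 + 5·4 + 1·3 + 6·2 = 113 ≡ 3.
  S_1 = Σ v_i α_i r_i = 4·1·9 + 6·8·7 + 5·5·4 + 1·4·3 + 6·3·2 = 520 ≡ 3.
  α_i^2 mod 11 = [1, 9, 3, 5, 9].
  S_2 = Σ v_i α_i^2 r_i = 4·1·9 + 6·9·7 + 5·3·4 + 1·5·3 + 6·9·2 = 597 ≡ 3.
  S = (3, 3, 3) ≠ 0, so r is not a codeword (an error is present).
Step 3: locate the error. For a single error e at position i, S_ℓ = v_i·e·α_i^ℓ, so α_err = S_1/S_0.
  S_0^{−1} = 3^{−1} = 4 (mod 11), so α_err = 3·4 = 12 ≡ 1 = α_1. Error position i = 1.
  Consistency check: S_2/S_1 = 3·4 = 12 ≡ 1 = α_err ✓ (single-error assumption holds).
Step 4: error magnitude e = S_0/v_1 = S_0·∏_{j≠1}(α_1 − α_j) = 3·3 = 9 ≡ 9 (mod 11).
Step 5: correct position 1: c_1 = r_1 − e = 9 − 9 ≡ 0 (mod 11). Hence c = [0, 7, 4, 3, 2].
  Check: interpolating c through the α_i gives m(x) = 10 + 1·x (degree < 2) with m(α_i) = c_i for every i, so c is indeed a codeword.


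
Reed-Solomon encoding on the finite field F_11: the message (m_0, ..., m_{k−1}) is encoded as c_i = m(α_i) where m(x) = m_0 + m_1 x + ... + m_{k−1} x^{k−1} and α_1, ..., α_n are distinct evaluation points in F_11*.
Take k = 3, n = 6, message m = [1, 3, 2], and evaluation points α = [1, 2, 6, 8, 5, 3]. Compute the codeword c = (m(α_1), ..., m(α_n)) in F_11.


c = [6, 4, 3, 10, 0, 6]

Message polynomial: m(x) = 1 + 3·x + 2·x^2 (mod 11).
For each evaluation point α_i, compute m(α_i) mod 11:
  α_1 = 1: Horner steps 2 → 5 → 6, so m(1) = 6.
  α_2 = 2: Horner steps 2 → 7 → 4, so m(2) = 4.
  α_3 = 6: Horner steps 2 → 4 → 3, so m(6) = 3.
  α_4 = 8: Horner steps 2 → 8 → 10, so m(8) = 10.
  α_5 = 5: Horner steps 2 → 2 → 0, so m(5) = 0.
  α_6 = 3: Horner steps 2 → 9 → 6, so m(3) = 6.
Codeword c = [6, 4, 3, 10, 0, 6] ∈ F_11^6.


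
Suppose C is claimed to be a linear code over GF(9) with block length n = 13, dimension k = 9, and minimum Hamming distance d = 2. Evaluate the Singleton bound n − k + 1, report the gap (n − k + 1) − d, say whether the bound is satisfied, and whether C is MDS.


Singleton RHS = n − k + 1 = 5, slack = 3, bound satisfied, not MDS.

Singleton bound: d ≤ n − k + 1.
Here n = 13, k = 9, so n − k + 1 = 5.
Given d = 2, check d ≤ 5: YES.
Slack = (n − k + 1) − d = 3.
The code is NOT MDS (slack = 3 > 0).
Description: the claimed parameters are [13, 9, 2]_9; such a code would be non-MDS.


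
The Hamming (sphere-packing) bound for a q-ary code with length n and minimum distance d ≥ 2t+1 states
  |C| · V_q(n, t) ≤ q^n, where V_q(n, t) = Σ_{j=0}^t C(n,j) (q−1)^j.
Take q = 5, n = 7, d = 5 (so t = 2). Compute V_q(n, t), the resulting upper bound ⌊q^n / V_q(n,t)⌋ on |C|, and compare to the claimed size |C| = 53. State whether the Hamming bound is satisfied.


V_q(n, t) = 365, q^n = 78125, Hamming bound = 214, |C| = 53 ≤ bound (satisfied).

Step 1: Compute V_q(n, t) = Σ_{j=0}^2 C(n, j) (q−1)^j.
  j = 0: C(7,0)·(4)^0 = 1·1 = 1.
  j = 1: C(7,1)·(4)^1 = 7·4 = 28.
  j = 2: C(7,2)·(4)^2 = 21·16 = 336.
  V_q(n, t) = 1 + 28 + 336 = 365.
Step 2: q^n = 5^7 = 78125.
Step 3: Hamming bound ⌊q^n / V_q(n,t)⌋ = ⌊78125/365⌋ = 214.
Step 4: Compare |C| = 53 to 214: satisfied.
The claimed |C| lies below the Hamming bound.


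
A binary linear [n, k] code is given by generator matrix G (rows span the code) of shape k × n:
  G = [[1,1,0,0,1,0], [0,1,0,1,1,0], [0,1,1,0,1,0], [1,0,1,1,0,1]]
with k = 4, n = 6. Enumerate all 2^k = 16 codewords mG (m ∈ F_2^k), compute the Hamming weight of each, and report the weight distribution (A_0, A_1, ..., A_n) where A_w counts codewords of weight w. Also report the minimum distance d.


Weight distribution: A_0 = 1, A_2 = 6, A_3 = 4, A_4 = 1, A_5 = 4. Minimum distance d = 2.

Enumerate all 2^4 = 16 messages m ∈ F_2^4.
For each, compute codeword c = mG in F_2^6, then tally its weight.
  m = 0000 → c = 000000, weight = 0.
  m = 1000 → c = 110010, weight = 3.
  m = 0100 → c = 010110, weight = 3.
  m = 1100 → c = 100100, weight = 2.
  m = 0010 → c = 011010, weight = 3.
  m = 1010 → c = 101000, weight = 2.
  m = 0110 → c = 001100, weight = 2.
  m = 1110 → c = 111110, weight = 5.
  m = 0001 → c = 101101, weight = 4.
  m = 1001 → c = 011111, weight = 5.
  m = 0101 → c = 111011, weight = 5.
  m = 1101 → c = 001001, weight = 2.
  m = 0011 → c = 110111, weight = 5.
  m = 1011 → c = 000101, weight = 2.
  m = 0111 → c = 100001, weight = 2.
  m = 1111 → c = 010011, weight = 3.
Tally weights:
  weight 0: 1 codewords.
  weight 2: 6 codewords.
  weight 3: 4 codewords.
  weight 4: 1 codewords.
  weight 5: 4 codewords.
Minimum distance d = smallest w > 0 with A_w > 0 = 2.
Sanity: Σ A_w = 16 = 2^4 = 16 ✓.


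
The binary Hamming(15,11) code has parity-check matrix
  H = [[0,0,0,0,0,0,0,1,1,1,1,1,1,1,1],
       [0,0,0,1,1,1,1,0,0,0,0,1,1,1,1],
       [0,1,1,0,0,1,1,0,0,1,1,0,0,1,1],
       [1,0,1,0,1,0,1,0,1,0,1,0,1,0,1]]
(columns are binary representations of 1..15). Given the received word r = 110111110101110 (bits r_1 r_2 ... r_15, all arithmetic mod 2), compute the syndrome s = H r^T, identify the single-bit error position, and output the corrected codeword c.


s = (1, 1, 1, 0)^T, error position = 14, corrected codeword c = 110111110101100

Compute s = H r^T mod 2 one row at a time:
  s_1 = 1 + 0 + 1 + 0 + 1 + 1 + 1 + 0 = 5 ≡ 1 (mod 2).
  s_2 = 1 + 1 + 1 + 1 + 1 + 1 + 1 + 0 = 7 ≡ 1 (mod 2).
  s_3 = 1 + 0 + 1 + 1 + 1 + 0 + 1 + 0 = 5 ≡ 1 (mod 2).
  s_4 = 1 + 0 + 1 + 1 + 0 + 0 + 1 + 0 = 4 ≡ 0 (mod 2).
s = (1, 1, 1, 0)^T — this equals column 14 of H (binary 1110), so error is at position 14.
Correct: flip bit 14 of r = 110111110101110 to get c = 110111110101100.


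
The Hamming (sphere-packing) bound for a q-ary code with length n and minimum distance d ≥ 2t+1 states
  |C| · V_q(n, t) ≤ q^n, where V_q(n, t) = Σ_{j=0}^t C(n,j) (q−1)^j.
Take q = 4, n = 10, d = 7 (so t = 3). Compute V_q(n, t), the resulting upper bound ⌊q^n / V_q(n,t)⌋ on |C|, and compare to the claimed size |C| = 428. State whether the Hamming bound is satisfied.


V_q(n, t) = 3676, q^n = 1048576, Hamming bound = 285, |C| = 428 > bound (violated).

Step 1: Compute V_q(n, t) = Σ_{j=0}^3 C(n, j) (q−1)^j.
  j = 0: C(10,0)·(3)^0 = 1·1 = 1.
  j = 1: C(10,1)·(3)^1 = 10·3 = 30.
  j = 2: C(10,2)·(3)^2 = 45·9 = 405.
  j = 3: C(10,3)·(3)^3 = 120·27 = 3240.
  V_q(n, t) = 1 + 30 + 405 + 3240 = 3676.
Step 2: q^n = 4^10 = 1048576.
Step 3: Hamming bound ⌊q^n / V_q(n,t)⌋ = ⌊1048576/3676⌋ = 285.
Step 4: Compare |C| = 428 to 285: violated.
The claimed |C| lies above the Hamming bound, so no 4-ary code of length 10 with d ≥ 7 can have 428 codewords.


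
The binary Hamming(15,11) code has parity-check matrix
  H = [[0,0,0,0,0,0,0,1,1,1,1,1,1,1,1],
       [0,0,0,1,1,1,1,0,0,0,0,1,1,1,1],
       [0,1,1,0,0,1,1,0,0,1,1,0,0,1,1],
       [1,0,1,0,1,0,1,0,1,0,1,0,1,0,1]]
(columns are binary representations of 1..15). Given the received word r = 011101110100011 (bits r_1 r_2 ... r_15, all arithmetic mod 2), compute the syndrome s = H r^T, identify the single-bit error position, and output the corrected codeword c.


s = (0, 1, 1, 1)^T, error position = 7, corrected codeword c = 011101010100011

Compute s = H r^T mod 2 one row at a time:
  s_1 = 1 + 0 + 1 + 0 + 0 + 0 + 1 + 1 = 4 ≡ 0 (mod 2).
  s_2 = 1 + 0 + 1 + 1 + 0 + 0 + 1 + 1 = 5 ≡ 1 (mod 2).
  s_3 = 1 + 1 + 1 + 1 + 1 + 0 + 1 + 1 = 7 ≡ 1 (mod 2).
  s_4 = 0 + 1 + 0 + 1 + 0 + 0 + 0 + 1 = 3 ≡ 1 (mod 2).
s = (0, 1, 1, 1)^T — this equals column 7 of H (binary 0111), so error is at position 7.
Correct: flip bit 7 of r = 011101110100011 to get c = 011101010100011.


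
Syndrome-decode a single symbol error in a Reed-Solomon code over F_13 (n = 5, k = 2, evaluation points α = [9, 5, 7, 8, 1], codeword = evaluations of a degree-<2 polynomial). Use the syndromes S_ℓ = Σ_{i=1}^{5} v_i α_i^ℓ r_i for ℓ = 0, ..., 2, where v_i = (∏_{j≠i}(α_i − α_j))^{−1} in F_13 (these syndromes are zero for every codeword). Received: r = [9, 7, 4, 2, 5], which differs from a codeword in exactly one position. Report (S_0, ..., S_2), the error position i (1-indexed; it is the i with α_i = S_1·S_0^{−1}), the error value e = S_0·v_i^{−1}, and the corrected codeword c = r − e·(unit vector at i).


S = (2, 1, 7), error at position 3, error magnitude e = 9, c = [9, 7, 8, 2, 5].

Step 1: column multipliers v_i = (∏_{j≠i}(α_i − α_j))^{−1} mod 13.
  i = 1 (α = 9): (9−5)(9−7)(9−8)(9−1) = 4·2·1·8 = 64 ≡ 12, so v_1 = 12^{−1} = 12 (mod 13).
  i = 2 (α = 5): (5−9)(5−7)(5−8)(5−1) = (−4)·(−2)·(−3)·4 = −96 ≡ 8, so v_2 = 8^{−1} = 5 (mod 13).
  i = 3 (α = 7): (7−9)(7−5)(7−8)(7−1) = (−2)·2·(−1)·6 = 24 ≡ 11, so v_3 = 11^{−1} = 6 (mod 13).
  i = 4 (α = 8): (8−9)(8−5)(8−7)(8−1) = (−1)·3·1·7 = −21 ≡ 5, so v_4 = 5^{−1} = 8 (mod 13).
  i = 5 (α = 1): (1−9)(1−5)(1−7)(1−8) = (−8)·(−4)·(−6)·(−7) = 1344 ≡ 5, so v_5 = 5^{−1} = 8 (mod 13).
  v = [12, 5, 6, 8, 8].
Step 2: syndromes of r = [9, 7, 4, 2, 5] (all sums mod 13).
  S_0 = Σ v_i r_i = 12·9 + 5·7 + 6·4 + 8·2 + 8·5 = 223 ≡ 2.
  S_1 = Σ v_i α_i r_i = 12·9·9 + 5·5·7 + 6·7·4 + 8·8·2 + 8·1·5 = 1483 ≡ 1.
  α_i^2 mod 13 = [3, 12, 10, 12, 1].
  S_2 = Σ v_i α_i^2 r_i = 12·3·9 + 5·12·7 + 6·10·4 + 8·12·2 + 8·1·5 = 1216 ≡ 7.
  S = (2, 1, 7) ≠ 0, so r is not a codeword (an error is present).
Step 3: locate the error. For a single error e at position i, S_ℓ = v_i·e·α_i^ℓ, so α_err = S_1/S_0.
  S_0^{−1} = 2^{−1} = 7 (mod 13), so α_err = 1·7 = 7 ≡ 7 = α_3. Error position i = 3.
  Consistency check: S_2/S_1 = 7·1 = 7 ≡ 7 = α_err ✓ (single-error assumption holds).
Step 4: error magnitude e = S_0/v_3 = S_0·∏_{j≠3}(α_3 − α_j) = 2·11 = 22 ≡ 9 (mod 13).
Step 5: correct position 3: c_3 = r_3 − e = 4 − 9 ≡ 8 (mod 13). Hence c = [9, 7, 8, 2, 5].
  Check: interpolating c through the α_i gives m(x) = 11 + 7·x (degree < 2) with m(α_i) = c_i for every i, so c is indeed a codeword.


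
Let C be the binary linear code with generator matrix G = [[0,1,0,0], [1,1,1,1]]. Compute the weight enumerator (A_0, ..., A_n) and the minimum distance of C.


Weight distribution: A_0 = 1, A_1 = 1, A_3 = 1, A_4 = 1. Minimum distance d = 1.

Enumerate all 2^2 = 4 messages m ∈ F_2^2.
For each, compute codeword c = mG in F_2^4, then tally its weight.
  m = 00 → c = 0000, weight = 0.
  m = 10 → c = 0100, weight = 1.
  m = 01 → c = 1111, weight = 4.
  m = 11 → c = 1011, weight = 3.
Tally weights:
  weight 0: 1 codewords.
  weight 1: 1 codewords.
  weight 3: 1 codewords.
  weight 4: 1 codewords.
Minimum distance d = smallest w > 0 with A_w > 0 = 1.
Sanity: Σ A_w = 4 = 2^2 = 4 ✓.


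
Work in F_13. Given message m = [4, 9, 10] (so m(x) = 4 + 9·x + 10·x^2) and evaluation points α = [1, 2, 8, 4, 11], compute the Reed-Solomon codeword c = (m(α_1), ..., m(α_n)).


c = [10, 10, 1, 5, 0]

Message polynomial: m(x) = 4 + 9·x + 10·x^2 (mod 13).
For each evaluation point α_i, compute m(α_i) mod 13:
  α_1 = 1: Horner steps 10 → 6 → 10, so m(1) = 10.
  α_2 = 2: Horner steps 10 → 3 → 10, so m(2) = 10.
  α_3 = 8: Horner steps 10 → 11 → 1, so m(8) = 1.
  α_4 = 4: Horner steps 10 → 10 → 5, so m(4) = 5.
  α_5 = 11: Horner steps 10 → 2 → 0, so m(11) = 0.
Codeword c = [10, 10, 1, 5, 0] ∈ F_13^5.
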